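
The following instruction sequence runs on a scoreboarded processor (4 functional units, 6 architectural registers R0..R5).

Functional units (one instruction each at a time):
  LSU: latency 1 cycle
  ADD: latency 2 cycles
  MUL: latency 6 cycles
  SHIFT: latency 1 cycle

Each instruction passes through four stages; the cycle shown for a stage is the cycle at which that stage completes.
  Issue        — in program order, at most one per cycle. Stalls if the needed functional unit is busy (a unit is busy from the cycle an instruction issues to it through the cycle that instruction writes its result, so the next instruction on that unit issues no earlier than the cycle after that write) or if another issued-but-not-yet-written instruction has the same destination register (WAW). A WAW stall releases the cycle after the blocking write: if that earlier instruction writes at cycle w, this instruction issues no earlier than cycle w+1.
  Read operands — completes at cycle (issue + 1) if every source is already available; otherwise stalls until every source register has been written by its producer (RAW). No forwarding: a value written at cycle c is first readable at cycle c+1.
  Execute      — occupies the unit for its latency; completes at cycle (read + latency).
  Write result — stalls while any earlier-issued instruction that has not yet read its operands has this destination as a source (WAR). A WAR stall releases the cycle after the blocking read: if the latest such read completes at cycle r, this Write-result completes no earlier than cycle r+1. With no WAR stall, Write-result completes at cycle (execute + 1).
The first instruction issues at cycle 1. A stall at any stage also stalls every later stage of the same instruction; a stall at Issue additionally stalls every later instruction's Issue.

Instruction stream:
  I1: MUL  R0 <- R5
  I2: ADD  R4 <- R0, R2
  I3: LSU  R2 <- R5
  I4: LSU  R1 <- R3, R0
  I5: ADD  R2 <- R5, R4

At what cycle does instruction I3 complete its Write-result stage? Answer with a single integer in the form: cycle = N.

I1: IS=1 RO=2 EX=8 WR=9
I2: IS=2 RO=10 EX=12 WR=13  [RAW R0: wait I1 write@9]
I3: IS=3 RO=4 EX=5 WR=11  [WAR R2: wait I2 read@10]
I4: IS=12 RO=13 EX=14 WR=15  [struct: LSU busy until I3 writes@11]
I5: IS=14 RO=15 EX=17 WR=18  [struct: ADD busy until I2 writes@13]

cycle = 11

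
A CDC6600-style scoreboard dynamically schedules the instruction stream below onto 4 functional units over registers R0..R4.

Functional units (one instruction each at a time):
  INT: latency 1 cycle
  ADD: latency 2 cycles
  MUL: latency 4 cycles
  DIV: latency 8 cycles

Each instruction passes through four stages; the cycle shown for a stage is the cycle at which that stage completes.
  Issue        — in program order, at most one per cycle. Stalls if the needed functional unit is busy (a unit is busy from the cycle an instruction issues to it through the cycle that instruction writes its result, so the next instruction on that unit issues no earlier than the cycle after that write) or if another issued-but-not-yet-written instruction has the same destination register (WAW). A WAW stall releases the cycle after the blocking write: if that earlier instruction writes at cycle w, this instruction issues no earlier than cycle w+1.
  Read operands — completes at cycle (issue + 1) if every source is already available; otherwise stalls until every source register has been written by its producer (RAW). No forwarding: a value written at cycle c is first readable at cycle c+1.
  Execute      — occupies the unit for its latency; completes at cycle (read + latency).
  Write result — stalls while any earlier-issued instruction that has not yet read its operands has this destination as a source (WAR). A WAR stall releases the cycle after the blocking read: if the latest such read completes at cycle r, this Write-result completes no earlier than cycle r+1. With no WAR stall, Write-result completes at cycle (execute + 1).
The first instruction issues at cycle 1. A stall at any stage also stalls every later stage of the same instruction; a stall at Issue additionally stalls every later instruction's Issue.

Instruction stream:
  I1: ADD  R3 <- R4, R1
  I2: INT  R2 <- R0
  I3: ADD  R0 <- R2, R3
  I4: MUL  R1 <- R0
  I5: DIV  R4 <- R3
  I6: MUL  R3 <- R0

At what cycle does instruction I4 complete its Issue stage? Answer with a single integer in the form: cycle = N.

cycle = 7

t=1  I1 dispatched to ADD
t=2  I1 operands ready · I2 dispatched to INT
t=3  I2 operands ready
t=4  I1 complete · I2 complete
t=5  R3←I1 · R2←I2
t=6  I3 dispatched to ADD
t=7  I3 operands ready · I4 dispatched to MUL
t=8  I5 dispatched to DIV
t=9  I3 complete · I5 operands ready
t=10  R0←I3
t=11  I4 operands ready
t=15  I4 complete
t=16  R1←I4
t=17  I5 complete · I6 dispatched to MUL
t=18  R4←I5 · I6 operands ready
t=22  I6 complete
t=23  R3←I6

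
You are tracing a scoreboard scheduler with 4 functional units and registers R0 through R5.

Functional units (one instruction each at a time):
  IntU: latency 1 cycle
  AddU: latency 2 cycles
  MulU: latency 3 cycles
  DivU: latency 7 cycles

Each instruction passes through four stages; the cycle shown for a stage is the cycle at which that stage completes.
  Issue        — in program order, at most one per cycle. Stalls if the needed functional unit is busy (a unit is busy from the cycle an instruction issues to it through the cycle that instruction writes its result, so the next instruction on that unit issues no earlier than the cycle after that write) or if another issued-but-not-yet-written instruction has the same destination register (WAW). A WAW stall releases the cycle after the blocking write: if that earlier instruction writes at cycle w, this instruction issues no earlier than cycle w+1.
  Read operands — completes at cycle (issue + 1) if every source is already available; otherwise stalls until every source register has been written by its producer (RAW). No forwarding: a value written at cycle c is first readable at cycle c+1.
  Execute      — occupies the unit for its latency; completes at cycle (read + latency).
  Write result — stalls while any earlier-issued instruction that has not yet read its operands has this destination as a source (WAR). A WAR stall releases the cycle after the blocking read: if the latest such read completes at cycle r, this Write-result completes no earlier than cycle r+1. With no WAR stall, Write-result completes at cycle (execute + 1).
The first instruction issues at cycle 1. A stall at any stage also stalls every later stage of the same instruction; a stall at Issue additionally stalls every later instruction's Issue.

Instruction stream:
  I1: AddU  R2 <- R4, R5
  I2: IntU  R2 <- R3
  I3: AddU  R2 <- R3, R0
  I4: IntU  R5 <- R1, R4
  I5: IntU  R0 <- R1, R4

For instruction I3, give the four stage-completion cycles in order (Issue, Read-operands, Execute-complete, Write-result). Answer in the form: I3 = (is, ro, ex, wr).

[1] I1 issues→AddU
[2] I1 reads
[4] I1 exec-done
[5] I1 writes R2
[6] I2 issues→IntU
[7] I2 reads
[8] I2 exec-done
[9] I2 writes R2
[10] I3 issues→AddU
[11] I3 reads | I4 issues→IntU
[12] I4 reads
[13] I3 exec-done | I4 exec-done
[14] I3 writes R2 | I4 writes R5
[15] I5 issues→IntU
[16] I5 reads
[17] I5 exec-done
[18] I5 writes R0

I3 = (10, 11, 13, 14)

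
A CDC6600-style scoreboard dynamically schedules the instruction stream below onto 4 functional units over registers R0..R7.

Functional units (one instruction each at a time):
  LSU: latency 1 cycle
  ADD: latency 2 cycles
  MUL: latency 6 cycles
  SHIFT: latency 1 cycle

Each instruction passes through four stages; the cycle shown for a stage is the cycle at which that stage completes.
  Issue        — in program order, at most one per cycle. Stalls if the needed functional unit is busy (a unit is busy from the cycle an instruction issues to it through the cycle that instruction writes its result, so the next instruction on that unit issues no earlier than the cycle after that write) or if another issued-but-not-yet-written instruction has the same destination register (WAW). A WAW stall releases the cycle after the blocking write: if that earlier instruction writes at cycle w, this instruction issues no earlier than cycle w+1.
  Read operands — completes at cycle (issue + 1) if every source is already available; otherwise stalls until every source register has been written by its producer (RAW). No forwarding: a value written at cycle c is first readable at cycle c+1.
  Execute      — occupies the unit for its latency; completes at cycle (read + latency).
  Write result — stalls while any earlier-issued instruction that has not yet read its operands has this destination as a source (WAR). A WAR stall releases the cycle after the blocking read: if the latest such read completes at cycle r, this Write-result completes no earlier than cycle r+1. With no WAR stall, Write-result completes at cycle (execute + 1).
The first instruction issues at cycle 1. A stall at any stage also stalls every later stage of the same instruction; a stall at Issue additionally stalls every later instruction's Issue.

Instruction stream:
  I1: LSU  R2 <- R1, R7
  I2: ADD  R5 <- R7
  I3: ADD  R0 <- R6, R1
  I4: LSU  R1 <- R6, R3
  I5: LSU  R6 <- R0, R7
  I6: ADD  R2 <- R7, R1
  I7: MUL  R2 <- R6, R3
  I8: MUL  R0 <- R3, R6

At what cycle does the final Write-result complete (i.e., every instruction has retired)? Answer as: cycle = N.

1) issue 1, read 2, done 3, write 4
2) issue 2, read 3, done 5, write 6
3) issue 7, read 8, done 10, write 11  <struct: ADD busy until I2 writes@6>
4) issue 8, read 9, done 10, write 11
5) issue 12, read 13, done 14, write 15  <struct: LSU busy until I4 writes@11>
6) issue 13, read 14, done 16, write 17
7) issue 18, read 19, done 25, write 26  <WAW R2: wait I6 write@17>
8) issue 27, read 28, done 34, write 35  <struct: MUL busy until I7 writes@26>

cycle = 35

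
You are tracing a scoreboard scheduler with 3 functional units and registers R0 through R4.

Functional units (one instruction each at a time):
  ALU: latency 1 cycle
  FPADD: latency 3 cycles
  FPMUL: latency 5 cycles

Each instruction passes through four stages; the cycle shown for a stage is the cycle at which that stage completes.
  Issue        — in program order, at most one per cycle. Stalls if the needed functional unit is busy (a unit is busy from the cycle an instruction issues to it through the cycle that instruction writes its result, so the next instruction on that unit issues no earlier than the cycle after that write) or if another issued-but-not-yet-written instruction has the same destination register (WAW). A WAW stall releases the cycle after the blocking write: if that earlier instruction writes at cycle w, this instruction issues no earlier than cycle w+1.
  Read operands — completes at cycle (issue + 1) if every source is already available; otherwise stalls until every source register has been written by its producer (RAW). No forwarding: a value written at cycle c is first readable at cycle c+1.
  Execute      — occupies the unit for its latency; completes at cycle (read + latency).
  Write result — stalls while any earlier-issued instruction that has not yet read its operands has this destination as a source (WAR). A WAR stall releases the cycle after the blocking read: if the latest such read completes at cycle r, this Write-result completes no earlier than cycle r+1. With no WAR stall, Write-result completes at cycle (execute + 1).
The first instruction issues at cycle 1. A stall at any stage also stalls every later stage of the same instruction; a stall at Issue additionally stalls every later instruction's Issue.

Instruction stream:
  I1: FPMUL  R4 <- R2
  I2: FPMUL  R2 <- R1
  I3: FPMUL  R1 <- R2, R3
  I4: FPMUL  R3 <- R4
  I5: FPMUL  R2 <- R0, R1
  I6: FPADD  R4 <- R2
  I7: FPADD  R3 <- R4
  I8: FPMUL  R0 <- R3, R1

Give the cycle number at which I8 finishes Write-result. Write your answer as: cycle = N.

cycle = 58

c1: I1 dispatched to FPMUL
c2: I1 operands ready
c7: I1 complete
c8: R4←I1
c9: I2 dispatched to FPMUL
c10: I2 operands ready
c15: I2 complete
c16: R2←I2
c17: I3 dispatched to FPMUL
c18: I3 operands ready
c23: I3 complete
c24: R1←I3
c25: I4 dispatched to FPMUL
c26: I4 operands ready
c31: I4 complete
c32: R3←I4
c33: I5 dispatched to FPMUL
c34: I5 operands ready · I6 dispatched to FPADD
c39: I5 complete
c40: R2←I5
c41: I6 operands ready
c44: I6 complete
c45: R4←I6
c46: I7 dispatched to FPADD
c47: I7 operands ready · I8 dispatched to FPMUL
c50: I7 complete
c51: R3←I7
c52: I8 operands ready
c57: I8 complete
c58: R0←I8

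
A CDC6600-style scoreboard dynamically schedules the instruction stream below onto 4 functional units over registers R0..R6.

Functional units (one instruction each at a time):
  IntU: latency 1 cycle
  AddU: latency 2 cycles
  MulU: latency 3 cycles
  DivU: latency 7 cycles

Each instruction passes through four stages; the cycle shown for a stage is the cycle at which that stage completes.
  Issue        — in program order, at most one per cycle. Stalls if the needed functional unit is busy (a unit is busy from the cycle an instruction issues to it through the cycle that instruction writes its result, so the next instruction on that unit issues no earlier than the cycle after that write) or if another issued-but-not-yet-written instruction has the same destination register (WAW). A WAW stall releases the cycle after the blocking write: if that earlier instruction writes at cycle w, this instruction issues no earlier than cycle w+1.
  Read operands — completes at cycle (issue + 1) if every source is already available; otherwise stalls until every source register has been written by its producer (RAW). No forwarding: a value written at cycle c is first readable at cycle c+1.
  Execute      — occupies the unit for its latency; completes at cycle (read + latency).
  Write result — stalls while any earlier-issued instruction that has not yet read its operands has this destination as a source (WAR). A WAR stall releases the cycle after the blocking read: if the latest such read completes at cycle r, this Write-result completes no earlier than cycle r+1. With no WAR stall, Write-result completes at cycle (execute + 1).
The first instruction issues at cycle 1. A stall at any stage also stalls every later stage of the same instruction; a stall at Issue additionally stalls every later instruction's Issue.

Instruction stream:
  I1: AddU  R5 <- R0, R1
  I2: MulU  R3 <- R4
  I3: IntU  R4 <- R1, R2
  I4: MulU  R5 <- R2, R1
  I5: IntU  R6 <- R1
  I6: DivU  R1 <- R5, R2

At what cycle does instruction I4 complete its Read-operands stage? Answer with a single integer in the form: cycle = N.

cycle = 9

[I1] 1/2/4/5
[I2] 2/3/6/7
[I3] 3/4/5/6
[I4] 8/9/12/13  (struct: MulU busy until I2 writes@7)
[I5] 9/10/11/12
[I6] 10/14/21/22  (RAW R5: wait I4 write@13)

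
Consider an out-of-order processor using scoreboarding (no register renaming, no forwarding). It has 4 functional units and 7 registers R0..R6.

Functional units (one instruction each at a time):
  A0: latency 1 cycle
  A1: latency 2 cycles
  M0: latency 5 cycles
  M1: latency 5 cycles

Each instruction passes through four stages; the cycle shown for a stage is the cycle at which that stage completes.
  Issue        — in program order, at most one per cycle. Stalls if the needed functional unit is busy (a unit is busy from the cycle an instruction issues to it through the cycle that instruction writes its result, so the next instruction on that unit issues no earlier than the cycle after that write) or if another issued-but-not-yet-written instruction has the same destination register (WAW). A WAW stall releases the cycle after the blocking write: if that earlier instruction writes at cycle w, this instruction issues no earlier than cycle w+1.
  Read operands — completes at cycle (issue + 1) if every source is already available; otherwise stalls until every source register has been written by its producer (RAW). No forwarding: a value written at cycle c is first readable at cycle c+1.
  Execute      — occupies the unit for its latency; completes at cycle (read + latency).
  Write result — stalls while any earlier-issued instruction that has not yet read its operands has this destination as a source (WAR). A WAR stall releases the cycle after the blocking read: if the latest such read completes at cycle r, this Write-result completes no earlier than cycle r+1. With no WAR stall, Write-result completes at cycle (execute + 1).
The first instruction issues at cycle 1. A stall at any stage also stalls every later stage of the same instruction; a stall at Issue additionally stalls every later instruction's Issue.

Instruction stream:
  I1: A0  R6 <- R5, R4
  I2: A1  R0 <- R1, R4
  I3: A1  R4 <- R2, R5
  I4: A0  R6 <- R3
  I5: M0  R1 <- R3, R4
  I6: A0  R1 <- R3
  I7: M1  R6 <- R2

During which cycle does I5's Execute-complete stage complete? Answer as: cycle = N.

1) issue 1, read 2, done 3, write 4
2) issue 2, read 3, done 5, write 6
3) issue 7, read 8, done 10, write 11  <struct: A1 busy until I2 writes@6>
4) issue 8, read 9, done 10, write 11
5) issue 9, read 12, done 17, write 18  <RAW R4: wait I3 write@11>
6) issue 19, read 20, done 21, write 22  <WAW R1: wait I5 write@18>
7) issue 20, read 21, done 26, write 27

cycle = 17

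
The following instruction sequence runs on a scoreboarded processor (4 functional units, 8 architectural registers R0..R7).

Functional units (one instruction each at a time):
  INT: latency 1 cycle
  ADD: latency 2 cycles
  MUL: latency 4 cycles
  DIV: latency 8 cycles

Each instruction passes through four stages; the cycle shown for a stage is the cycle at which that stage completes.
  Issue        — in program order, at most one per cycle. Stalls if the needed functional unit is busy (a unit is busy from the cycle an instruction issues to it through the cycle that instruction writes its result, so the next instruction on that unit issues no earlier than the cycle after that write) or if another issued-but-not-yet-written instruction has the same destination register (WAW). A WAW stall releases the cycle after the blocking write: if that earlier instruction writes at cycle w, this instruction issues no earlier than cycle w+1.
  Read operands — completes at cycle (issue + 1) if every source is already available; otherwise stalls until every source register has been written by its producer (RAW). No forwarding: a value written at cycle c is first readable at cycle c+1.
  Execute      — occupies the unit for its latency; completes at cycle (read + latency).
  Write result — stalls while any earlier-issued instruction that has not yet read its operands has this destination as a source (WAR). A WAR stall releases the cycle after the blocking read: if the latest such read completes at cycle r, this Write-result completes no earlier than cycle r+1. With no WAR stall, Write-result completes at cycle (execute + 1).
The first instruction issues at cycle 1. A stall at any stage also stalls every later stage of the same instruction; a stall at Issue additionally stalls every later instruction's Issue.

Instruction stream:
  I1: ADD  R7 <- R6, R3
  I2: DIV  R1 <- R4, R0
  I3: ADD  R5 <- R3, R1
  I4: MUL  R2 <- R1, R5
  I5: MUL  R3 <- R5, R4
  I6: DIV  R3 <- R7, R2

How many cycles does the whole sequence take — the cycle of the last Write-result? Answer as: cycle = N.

cycle = 40

[1] I1→ADD
[2] I1 RO | I2→DIV
[3] I2 RO
[4] I1 EX
[5] I1 WR R7
[6] I3→ADD
[7] I4→MUL
[11] I2 EX
[12] I2 WR R1
[13] I3 RO
[15] I3 EX
[16] I3 WR R5
[17] I4 RO
[21] I4 EX
[22] I4 WR R2
[23] I5→MUL
[24] I5 RO
[28] I5 EX
[29] I5 WR R3
[30] I6→DIV
[31] I6 RO
[39] I6 EX
[40] I6 WR R3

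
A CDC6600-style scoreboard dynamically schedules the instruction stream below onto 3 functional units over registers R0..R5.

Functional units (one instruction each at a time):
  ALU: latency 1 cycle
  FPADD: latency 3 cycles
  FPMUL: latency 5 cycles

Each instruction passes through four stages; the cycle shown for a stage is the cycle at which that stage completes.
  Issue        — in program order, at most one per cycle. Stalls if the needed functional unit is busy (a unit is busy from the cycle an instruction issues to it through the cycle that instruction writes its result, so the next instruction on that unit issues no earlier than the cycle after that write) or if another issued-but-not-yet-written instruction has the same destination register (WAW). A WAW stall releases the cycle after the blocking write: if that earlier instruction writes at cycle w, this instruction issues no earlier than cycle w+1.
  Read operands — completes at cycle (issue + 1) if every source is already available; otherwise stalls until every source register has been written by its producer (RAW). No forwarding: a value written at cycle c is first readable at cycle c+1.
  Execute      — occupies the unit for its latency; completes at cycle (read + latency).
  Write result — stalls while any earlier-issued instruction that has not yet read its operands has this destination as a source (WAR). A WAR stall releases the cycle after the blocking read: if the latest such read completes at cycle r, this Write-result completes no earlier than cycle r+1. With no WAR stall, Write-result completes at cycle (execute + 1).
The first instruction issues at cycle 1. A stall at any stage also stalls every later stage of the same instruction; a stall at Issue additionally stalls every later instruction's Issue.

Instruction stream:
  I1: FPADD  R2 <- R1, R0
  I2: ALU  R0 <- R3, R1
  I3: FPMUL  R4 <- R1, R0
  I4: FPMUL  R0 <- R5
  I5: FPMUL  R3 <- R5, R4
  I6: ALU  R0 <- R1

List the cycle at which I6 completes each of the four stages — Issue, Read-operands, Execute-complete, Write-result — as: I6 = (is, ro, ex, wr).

I6 = (22, 23, 24, 25)

[I1] 1/2/5/6
[I2] 2/3/4/5
[I3] 3/6/11/12  (RAW R0: wait I2 write@5)
[I4] 13/14/19/20  (struct: FPMUL busy until I3 writes@12)
[I5] 21/22/27/28  (struct: FPMUL busy until I4 writes@20)
[I6] 22/23/24/25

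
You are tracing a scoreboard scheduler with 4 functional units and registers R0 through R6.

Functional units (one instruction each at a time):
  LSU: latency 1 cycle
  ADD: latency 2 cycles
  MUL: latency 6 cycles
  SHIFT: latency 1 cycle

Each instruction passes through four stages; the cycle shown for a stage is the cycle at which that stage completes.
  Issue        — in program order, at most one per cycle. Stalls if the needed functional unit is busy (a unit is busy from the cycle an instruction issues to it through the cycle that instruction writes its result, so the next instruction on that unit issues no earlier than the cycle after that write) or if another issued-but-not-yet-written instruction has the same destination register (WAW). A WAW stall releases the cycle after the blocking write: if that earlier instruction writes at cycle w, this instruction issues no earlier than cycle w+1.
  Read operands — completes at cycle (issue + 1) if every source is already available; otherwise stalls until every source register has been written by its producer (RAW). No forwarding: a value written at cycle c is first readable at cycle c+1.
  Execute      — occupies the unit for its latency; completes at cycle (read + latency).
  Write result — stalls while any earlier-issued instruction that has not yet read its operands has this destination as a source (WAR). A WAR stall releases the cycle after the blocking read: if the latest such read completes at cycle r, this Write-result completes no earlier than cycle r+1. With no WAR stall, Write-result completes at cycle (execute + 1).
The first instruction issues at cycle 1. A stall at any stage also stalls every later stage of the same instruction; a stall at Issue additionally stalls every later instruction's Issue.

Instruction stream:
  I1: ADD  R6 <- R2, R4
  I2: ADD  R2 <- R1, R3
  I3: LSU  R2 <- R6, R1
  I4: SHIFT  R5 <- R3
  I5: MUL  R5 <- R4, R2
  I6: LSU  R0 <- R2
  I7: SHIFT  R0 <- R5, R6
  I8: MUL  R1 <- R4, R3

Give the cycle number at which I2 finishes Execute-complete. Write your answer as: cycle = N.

cycle = 9

  I1 | 1 | 2 | 4 | 5
  I2 | 6 | 7 | 9 | 10   struct: ADD busy until I1 writes@5
  I3 | 11 | 12 | 13 | 14   WAW R2: wait I2 write@10
  I4 | 12 | 13 | 14 | 15
  I5 | 16 | 17 | 23 | 24   WAW R5: wait I4 write@15
  I6 | 17 | 18 | 19 | 20
  I7 | 21 | 25 | 26 | 27   WAW R0: wait I6 write@20 · RAW R5: wait I5 write@24
  I8 | 25 | 26 | 32 | 33   struct: MUL busy until I5 writes@24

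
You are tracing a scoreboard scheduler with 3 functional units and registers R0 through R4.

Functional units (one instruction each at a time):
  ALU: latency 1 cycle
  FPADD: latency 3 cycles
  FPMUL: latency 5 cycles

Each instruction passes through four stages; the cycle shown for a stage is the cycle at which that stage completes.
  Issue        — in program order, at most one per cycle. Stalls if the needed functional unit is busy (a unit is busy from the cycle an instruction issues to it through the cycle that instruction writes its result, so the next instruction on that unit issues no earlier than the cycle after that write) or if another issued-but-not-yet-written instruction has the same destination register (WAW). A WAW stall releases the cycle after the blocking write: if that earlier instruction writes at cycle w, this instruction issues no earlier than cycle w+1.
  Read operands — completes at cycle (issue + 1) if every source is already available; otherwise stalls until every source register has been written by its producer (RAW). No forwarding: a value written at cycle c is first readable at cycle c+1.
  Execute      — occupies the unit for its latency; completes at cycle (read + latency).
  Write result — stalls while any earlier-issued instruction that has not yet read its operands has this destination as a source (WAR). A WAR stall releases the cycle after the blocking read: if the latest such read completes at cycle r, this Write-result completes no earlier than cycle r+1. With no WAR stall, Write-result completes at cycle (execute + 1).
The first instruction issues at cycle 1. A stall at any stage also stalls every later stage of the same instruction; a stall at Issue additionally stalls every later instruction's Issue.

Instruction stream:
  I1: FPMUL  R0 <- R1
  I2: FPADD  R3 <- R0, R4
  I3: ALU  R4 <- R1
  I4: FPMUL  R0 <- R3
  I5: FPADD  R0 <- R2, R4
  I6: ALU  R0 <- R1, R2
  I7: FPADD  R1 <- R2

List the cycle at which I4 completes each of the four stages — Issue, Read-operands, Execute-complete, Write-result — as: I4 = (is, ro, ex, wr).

I1: IS=1 RO=2 EX=7 WR=8
I2: IS=2 RO=9 EX=12 WR=13  [RAW R0: wait I1 write@8]
I3: IS=3 RO=4 EX=5 WR=10  [WAR R4: wait I2 read@9]
I4: IS=9 RO=14 EX=19 WR=20  [struct: FPMUL busy until I1 writes@8; RAW R3: wait I2 write@13]
I5: IS=21 RO=22 EX=25 WR=26  [WAW R0: wait I4 write@20]
I6: IS=27 RO=28 EX=29 WR=30  [WAW R0: wait I5 write@26]
I7: IS=28 RO=29 EX=32 WR=33

I4 = (9, 14, 19, 20)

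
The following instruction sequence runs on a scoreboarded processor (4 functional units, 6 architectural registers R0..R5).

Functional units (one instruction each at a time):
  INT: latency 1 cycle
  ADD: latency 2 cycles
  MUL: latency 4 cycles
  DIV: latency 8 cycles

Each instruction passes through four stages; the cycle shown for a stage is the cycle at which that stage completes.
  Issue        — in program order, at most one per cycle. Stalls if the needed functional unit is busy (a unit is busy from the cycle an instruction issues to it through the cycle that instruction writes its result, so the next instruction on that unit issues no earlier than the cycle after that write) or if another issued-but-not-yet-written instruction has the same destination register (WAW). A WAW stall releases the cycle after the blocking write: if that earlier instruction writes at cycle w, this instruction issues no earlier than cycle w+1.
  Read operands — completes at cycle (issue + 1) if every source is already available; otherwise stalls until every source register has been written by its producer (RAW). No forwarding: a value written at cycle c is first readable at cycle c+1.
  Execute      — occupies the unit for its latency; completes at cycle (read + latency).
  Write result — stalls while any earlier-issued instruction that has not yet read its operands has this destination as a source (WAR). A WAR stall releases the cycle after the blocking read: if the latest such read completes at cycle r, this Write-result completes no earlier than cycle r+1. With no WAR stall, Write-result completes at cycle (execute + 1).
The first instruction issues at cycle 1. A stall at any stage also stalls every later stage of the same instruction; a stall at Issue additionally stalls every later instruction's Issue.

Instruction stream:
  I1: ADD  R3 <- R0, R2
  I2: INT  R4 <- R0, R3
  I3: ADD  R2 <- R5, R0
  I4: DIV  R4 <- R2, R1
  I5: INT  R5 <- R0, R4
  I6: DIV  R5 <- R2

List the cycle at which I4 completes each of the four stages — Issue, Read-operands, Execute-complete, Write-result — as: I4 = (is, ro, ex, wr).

I1  is:1  ro:2  ex:4  wr:5
I2  is:2  ro:6  ex:7  wr:8  — RAW R3: wait I1 write@5
I3  is:6  ro:7  ex:9  wr:10  — struct: ADD busy until I1 writes@5
I4  is:9  ro:11  ex:19  wr:20  — WAW R4: wait I2 write@8, RAW R2: wait I3 write@10
I5  is:10  ro:21  ex:22  wr:23  — RAW R4: wait I4 write@20
I6  is:24  ro:25  ex:33  wr:34  — WAW R5: wait I5 write@23

I4 = (9, 11, 19, 20)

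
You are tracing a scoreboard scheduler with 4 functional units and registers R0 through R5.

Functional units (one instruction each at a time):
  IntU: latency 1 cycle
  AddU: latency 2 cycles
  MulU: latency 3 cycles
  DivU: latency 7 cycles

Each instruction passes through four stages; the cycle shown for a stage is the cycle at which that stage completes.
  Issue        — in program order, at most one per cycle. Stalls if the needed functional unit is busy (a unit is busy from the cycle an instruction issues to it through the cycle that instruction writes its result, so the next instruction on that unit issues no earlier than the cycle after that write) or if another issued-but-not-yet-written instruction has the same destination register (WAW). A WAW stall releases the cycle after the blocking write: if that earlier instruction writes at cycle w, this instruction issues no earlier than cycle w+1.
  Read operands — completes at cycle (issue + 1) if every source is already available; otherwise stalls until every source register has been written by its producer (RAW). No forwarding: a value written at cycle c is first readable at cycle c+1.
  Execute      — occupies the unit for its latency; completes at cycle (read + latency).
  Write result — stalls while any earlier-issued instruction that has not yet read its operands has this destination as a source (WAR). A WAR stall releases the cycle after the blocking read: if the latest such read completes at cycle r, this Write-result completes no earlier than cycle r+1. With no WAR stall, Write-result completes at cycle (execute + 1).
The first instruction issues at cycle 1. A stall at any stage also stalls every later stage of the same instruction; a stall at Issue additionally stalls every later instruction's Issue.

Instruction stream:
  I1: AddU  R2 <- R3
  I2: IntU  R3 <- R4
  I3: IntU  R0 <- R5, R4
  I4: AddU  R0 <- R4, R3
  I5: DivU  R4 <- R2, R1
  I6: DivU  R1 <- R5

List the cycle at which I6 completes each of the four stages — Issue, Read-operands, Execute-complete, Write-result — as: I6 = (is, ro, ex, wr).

I1  is:1  ro:2  ex:4  wr:5
I2  is:2  ro:3  ex:4  wr:5
I3  is:6  ro:7  ex:8  wr:9  — struct: IntU busy until I2 writes@5
I4  is:10  ro:11  ex:13  wr:14  — WAW R0: wait I3 write@9
I5  is:11  ro:12  ex:19  wr:20
I6  is:21  ro:22  ex:29  wr:30  — struct: DivU busy until I5 writes@20

I6 = (21, 22, 29, 30)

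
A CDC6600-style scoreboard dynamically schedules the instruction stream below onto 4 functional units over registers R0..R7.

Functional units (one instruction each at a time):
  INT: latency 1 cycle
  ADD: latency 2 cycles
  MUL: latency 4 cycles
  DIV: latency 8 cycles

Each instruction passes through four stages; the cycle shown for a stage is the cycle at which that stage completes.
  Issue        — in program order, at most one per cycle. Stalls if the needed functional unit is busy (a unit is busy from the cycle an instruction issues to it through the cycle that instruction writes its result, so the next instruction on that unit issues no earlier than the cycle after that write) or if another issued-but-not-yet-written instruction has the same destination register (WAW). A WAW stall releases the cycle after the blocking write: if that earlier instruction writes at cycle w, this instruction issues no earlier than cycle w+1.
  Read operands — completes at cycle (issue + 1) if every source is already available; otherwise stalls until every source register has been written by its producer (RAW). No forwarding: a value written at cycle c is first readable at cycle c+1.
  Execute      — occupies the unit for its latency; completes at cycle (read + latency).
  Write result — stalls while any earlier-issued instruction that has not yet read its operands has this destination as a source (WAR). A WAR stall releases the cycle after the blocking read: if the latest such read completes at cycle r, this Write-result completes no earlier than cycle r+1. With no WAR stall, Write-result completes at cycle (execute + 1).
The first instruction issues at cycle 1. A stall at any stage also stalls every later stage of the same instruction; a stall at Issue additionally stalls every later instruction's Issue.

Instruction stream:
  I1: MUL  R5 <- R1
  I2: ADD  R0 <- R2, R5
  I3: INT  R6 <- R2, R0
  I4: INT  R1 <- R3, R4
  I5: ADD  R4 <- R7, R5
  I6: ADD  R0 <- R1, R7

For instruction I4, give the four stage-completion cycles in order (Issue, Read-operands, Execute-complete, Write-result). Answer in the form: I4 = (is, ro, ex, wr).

I4 = (15, 16, 17, 18)

I1: IS=1 RO=2 EX=6 WR=7
I2: IS=2 RO=8 EX=10 WR=11  [RAW R5: wait I1 write@7]
I3: IS=3 RO=12 EX=13 WR=14  [RAW R0: wait I2 write@11]
I4: IS=15 RO=16 EX=17 WR=18  [struct: INT busy until I3 writes@14]
I5: IS=16 RO=17 EX=19 WR=20
I6: IS=21 RO=22 EX=24 WR=25  [struct: ADD busy until I5 writes@20]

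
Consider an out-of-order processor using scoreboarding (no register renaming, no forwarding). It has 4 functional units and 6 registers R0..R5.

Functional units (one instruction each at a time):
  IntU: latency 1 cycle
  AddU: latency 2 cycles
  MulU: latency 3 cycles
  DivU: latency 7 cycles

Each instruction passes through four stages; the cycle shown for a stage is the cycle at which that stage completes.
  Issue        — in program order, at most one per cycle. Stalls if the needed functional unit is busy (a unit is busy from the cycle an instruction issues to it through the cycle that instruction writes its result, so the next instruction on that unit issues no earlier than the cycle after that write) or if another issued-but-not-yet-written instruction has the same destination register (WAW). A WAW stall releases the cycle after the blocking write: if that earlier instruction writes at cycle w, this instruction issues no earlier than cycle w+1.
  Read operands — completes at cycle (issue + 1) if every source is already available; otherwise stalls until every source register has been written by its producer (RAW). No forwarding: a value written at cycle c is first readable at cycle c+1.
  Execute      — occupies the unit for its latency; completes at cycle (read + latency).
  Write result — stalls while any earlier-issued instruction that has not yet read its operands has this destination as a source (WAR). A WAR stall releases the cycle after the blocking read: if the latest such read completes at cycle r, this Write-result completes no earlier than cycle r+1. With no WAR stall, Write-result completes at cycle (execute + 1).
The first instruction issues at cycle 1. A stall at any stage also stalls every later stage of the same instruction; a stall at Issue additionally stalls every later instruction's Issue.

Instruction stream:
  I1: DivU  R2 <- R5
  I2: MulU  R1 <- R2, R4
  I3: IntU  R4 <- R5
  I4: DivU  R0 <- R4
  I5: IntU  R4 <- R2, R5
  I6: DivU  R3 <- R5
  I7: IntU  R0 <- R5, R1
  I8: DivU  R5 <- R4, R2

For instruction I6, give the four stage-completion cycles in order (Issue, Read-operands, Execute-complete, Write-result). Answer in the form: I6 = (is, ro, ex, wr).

I6 = (22, 23, 30, 31)

t=1  I1 issues→DivU
t=2  I1 reads; I2 issues→MulU
t=3  I3 issues→IntU
t=4  I3 reads
t=5  I3 exec-done
t=9  I1 exec-done
t=10  I1 writes R2
t=11  I2 reads; I4 issues→DivU
t=12  I3 writes R4
t=13  I4 reads; I5 issues→IntU
t=14  I2 exec-done; I5 reads
t=15  I2 writes R1; I5 exec-done
t=16  I5 writes R4
t=20  I4 exec-done
t=21  I4 writes R0
t=22  I6 issues→DivU
t=23  I6 reads; I7 issues→IntU
t=24  I7 reads
t=25  I7 exec-done
t=26  I7 writes R0
t=30  I6 exec-done
t=31  I6 writes R3
t=32  I8 issues→DivU
t=33  I8 reads
t=40  I8 exec-done
t=41  I8 writes R5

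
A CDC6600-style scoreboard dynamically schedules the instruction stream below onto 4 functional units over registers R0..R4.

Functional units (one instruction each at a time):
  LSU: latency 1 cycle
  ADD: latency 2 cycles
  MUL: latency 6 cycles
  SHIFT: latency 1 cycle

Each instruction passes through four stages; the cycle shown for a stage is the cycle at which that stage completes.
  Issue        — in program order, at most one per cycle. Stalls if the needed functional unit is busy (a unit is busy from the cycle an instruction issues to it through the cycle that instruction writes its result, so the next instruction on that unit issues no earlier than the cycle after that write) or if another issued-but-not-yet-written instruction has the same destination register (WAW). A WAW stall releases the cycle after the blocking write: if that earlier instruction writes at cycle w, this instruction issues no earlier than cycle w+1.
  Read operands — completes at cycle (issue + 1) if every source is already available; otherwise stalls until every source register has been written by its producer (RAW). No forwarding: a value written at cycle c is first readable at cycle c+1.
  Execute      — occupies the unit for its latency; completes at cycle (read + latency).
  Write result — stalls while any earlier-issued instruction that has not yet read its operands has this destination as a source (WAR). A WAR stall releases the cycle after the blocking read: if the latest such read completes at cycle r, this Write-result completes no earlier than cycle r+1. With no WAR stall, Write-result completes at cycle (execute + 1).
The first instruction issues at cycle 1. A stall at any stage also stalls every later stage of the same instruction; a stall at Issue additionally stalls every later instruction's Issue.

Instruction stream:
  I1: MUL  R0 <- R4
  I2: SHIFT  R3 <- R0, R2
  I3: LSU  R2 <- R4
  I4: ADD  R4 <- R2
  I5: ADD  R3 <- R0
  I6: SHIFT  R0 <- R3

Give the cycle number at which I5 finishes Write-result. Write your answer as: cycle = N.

I1 -> (1, 2, 8, 9)
I2 -> (2, 10, 11, 12)  // RAW R0: wait I1 write@9
I3 -> (3, 4, 5, 11)  // WAR R2: wait I2 read@10
I4 -> (4, 12, 14, 15)  // RAW R2: wait I3 write@11
I5 -> (16, 17, 19, 20)  // struct: ADD busy until I4 writes@15
I6 -> (17, 21, 22, 23)  // RAW R3: wait I5 write@20

cycle = 20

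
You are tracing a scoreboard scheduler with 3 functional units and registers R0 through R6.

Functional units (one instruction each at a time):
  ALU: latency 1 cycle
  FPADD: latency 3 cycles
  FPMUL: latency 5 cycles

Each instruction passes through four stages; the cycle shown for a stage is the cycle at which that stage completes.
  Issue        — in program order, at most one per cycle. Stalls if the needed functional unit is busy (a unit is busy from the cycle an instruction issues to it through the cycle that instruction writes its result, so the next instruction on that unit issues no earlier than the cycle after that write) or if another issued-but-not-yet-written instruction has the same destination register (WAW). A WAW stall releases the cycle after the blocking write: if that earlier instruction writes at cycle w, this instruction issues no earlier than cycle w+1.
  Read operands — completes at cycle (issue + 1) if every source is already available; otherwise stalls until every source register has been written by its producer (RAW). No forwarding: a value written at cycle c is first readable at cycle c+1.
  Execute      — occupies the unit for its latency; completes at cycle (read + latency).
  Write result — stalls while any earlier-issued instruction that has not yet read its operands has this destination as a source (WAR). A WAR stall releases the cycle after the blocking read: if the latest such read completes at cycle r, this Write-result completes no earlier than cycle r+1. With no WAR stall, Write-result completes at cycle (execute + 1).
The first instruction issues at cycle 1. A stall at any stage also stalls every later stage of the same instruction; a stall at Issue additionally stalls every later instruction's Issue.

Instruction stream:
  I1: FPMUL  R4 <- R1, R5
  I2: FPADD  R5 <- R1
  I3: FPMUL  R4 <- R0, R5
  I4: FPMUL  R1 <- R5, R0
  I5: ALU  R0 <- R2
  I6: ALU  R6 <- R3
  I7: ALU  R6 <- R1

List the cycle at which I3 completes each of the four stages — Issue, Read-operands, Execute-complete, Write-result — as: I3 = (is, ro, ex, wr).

c1: I1 dispatched to FPMUL
c2: I1 operands ready; I2 dispatched to FPADD
c3: I2 operands ready
c6: I2 complete
c7: I1 complete; R5←I2
c8: R4←I1
c9: I3 dispatched to FPMUL
c10: I3 operands ready
c15: I3 complete
c16: R4←I3
c17: I4 dispatched to FPMUL
c18: I4 operands ready; I5 dispatched to ALU
c19: I5 operands ready
c20: I5 complete
c21: R0←I5
c22: I6 dispatched to ALU
c23: I4 complete; I6 operands ready
c24: R1←I4; I6 complete
c25: R6←I6
c26: I7 dispatched to ALU
c27: I7 operands ready
c28: I7 complete
c29: R6←I7

I3 = (9, 10, 15, 16)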